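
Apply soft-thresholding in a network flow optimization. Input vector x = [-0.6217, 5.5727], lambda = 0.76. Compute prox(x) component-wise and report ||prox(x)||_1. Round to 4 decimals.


Soft-thresholding with lambda = 0.76:
prox(-0.6217) = sign(-0.6217)*max(|-0.6217| - 0.76, 0) = 0.0
prox(5.5727) = sign(5.5727)*max(|5.5727| - 0.76, 0) = 4.8127
prox(x) = [0.0, 4.8127]
||prox(x)||_1 = 0.0 + 4.8127 = 4.8127


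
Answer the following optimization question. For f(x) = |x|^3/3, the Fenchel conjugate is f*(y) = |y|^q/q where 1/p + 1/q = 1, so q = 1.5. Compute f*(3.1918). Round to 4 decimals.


The conjugate exponent q satisfies 1/p + 1/q = 1.
p = 3, so q = 3/(3 - 1) = 1.5
|y|^q = 3.1918^1.5 = 5.7023
f*(3.1918) = 5.7023 / 1.5 = 3.8016


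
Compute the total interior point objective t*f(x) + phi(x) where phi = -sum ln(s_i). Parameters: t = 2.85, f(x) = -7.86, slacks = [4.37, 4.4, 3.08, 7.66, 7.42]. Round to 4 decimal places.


Step 1: Compute log-barrier.
ln values: [1.4748, 1.4816, 1.1249, 2.036, 2.0042]
phi = -(1.4748 + 1.4816 + 1.1249 + 2.036 + 2.0042) = -8.1215
Step 2: Compute augmented objective.
t*f(x) = 2.85*-7.86 = -22.401
Total = -22.401 - 8.1215 = -30.5225


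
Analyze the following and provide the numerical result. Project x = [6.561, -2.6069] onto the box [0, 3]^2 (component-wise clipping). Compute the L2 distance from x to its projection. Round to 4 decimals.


Project each component onto [0, 3].
clip(6.561) = 3.0, clip(-2.6069) = 0.0
Projection = [3.0, 0.0]
Squared diffs: [12.6807, 6.7959]
Distance = sqrt(19.4766) = 4.4132


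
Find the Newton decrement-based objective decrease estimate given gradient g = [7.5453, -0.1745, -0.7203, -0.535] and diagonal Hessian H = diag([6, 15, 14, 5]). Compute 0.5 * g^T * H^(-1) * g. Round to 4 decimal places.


Step 1: H is diagonal, so H^(-1) * g = [1.2576, -0.0116, -0.0515, -0.107].
Step 2: g^T H^(-1) g = sum_i g_i^2 / H_ii
  = (7.5453)^2/6 + (-0.1745)^2/15 + (-0.7203)^2/14 + (-0.535)^2/5
  = 9.4886 + 0.002 + 0.0371 + 0.0572 = 9.5849
Step 3: Objective decrease = 0.5 * g^T H^(-1) g = 4.7925


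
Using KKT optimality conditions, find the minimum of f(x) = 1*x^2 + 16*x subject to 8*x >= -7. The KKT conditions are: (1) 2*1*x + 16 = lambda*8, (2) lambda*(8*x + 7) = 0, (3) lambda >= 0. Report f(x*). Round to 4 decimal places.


Step 1: Try lambda = 0 (constraint inactive).
x_unc = -16/(2*1) = -8.0
Check: 8*-8.0 = -64.0 < -7 -- violated!
Step 2: Constraint must be active: 8*x = -7
x* = -7/8 = -0.875
lambda = (2*1*(-0.875) + 16)/8 = 1.7813
Step 3: Compute optimal value.
f(x*) = 1*(-0.875)^2 + 16*(-0.875) = -13.2344


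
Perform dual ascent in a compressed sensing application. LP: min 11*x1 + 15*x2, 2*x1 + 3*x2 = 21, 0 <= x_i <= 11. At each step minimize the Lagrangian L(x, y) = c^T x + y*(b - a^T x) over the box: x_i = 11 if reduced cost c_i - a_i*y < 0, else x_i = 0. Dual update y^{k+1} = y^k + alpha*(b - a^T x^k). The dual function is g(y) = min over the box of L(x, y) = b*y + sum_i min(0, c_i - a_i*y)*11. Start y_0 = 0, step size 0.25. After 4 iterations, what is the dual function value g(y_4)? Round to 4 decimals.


Dual ascent for LP: min 11*x1 + 15*x2, 2*x1 + 3*x2 = 21, 0 <= x_i <= 11
Step 1: y^k = 0.0, reduced costs: (11.0, 15.0)
  x^k = (0.0, 0.0), subgradient = b - a^T x = 21.0
  y^{k+1} = 0.0 + 0.25*21.0 = 5.25
Step 2: y^k = 5.25, reduced costs: (0.5, -0.75)
  x^k = (0.0, 11.0), subgradient = b - a^T x = -12.0
  y^{k+1} = 5.25 + 0.25*-12.0 = 2.25
Step 3: y^k = 2.25, reduced costs: (6.5, 8.25)
  x^k = (0.0, 0.0), subgradient = b - a^T x = 21.0
  y^{k+1} = 2.25 + 0.25*21.0 = 7.5
Step 4: y^k = 7.5, reduced costs: (-4.0, -7.5)
  x^k = (11.0, 11.0), subgradient = b - a^T x = -34.0
  y^{k+1} = 7.5 + 0.25*-34.0 = -1.0
Dual objective at y_4 = -1.0: reduced costs (13.0, 18.0), box minimizer x = (0.0, 0.0)
g(y_4) = b*y + (c1 - a1*y)*x1 + (c2 - a2*y)*x2 = 21*(-1.0) + 13.0*0.0 + 18.0*0.0 = -21.0 + 0.0 + 0.0 = -21.0


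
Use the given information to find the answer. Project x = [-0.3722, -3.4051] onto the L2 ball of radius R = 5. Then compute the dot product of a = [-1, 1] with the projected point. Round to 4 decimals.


Step 1: Compute ||x|| (intermediates to 6 decimals).
||x|| = sqrt((-0.3722)^2 + (-3.4051)^2) = 3.425382
Step 2: Project.
Since ||x|| <= R, proj = x (no scaling needed).
proj(x) = [-0.3722, -3.4051]
Step 3: Dot product.
a^T * proj(x) = -1*(-0.3722) + 1*(-3.4051) = -3.0329


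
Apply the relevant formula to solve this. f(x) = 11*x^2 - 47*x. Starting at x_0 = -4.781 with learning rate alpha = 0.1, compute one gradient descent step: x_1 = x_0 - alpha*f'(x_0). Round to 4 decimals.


We compute the gradient at x_0 and apply the update.
f'(x) = 22*x - 47
f'(-4.781) = 22*-4.781 - 47 = -152.182
x_1 = -4.781 - 0.1*-152.182 = 10.4372


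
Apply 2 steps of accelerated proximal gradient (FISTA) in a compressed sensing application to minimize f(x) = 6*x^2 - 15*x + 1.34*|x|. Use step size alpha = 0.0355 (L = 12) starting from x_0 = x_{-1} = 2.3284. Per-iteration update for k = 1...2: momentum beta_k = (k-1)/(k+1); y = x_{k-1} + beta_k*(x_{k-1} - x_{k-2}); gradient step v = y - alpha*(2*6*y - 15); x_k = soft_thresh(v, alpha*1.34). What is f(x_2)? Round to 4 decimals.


FISTA on f(x) = 6*x^2 - 15*x + 1.34*|x|
L = 12, alpha = 0.0355
Iteration 1: beta = 0.0, y = 2.3284 + 0.0*(2.3284 - 2.3284) = 2.3284
  grad(y) = 12.9408, v = y - alpha*grad = 1.869
  prox(v) = soft_thresh(1.869, 0.0476) = 1.8214
Iteration 2: beta = 0.3333, y = 1.8214 + 0.3333*(1.8214 - 2.3284) = 1.6524
  grad(y) = 4.8293, v = y - alpha*grad = 1.481
  prox(v) = soft_thresh(1.481, 0.0476) = 1.4334
f(x_2) = 6*1.4334^2 - 15*1.4334 + 1.34*|1.4334| = -7.2523


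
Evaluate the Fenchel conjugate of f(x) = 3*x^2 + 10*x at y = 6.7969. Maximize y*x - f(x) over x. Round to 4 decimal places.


f*(y) = sup_x {y*x - a*x^2 - b*x} = sup_x {(y-b)*x - a*x^2}
FOC: (y - b) - 2a*x = 0 => x* = (y - b)/(2a)
x* = (6.7969 - 10)/(2*3) = -0.5339
f*(6.7969) = (y-b)^2/(4a) = (6.7969 - 10)^2/(4*3)
= 10.2598/12 = 0.855


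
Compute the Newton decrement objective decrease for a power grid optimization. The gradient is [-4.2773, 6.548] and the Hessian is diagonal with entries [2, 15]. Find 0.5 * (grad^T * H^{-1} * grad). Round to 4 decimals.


Step 1: H is diagonal, so H^(-1) * g = [-2.1387, 0.4365].
Step 2: g^T H^(-1) g = sum_i g_i^2 / H_ii
  = (-4.2773)^2/2 + (6.548)^2/15
  = 9.1476 + 2.8584 = 12.0061
Step 3: Objective decrease = 0.5 * g^T H^(-1) g = 6.003


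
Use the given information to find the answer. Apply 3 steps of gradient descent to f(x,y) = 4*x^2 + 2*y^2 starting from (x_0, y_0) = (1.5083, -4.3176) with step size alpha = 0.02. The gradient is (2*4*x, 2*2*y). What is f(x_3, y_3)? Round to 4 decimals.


Gradient descent on f(x,y) = 4*x^2 + 2*y^2.
Starting point: (1.5083, -4.3176), alpha = 0.02
Step 1: grad_x = 2*4*1.5083 = 12.0664, grad_y = 2*2*-4.3176 = -17.2704
  x_1 = 1.5083 - 0.02*12.0664 = 1.267
  y_1 = -4.3176 - 0.02*-17.2704 = -3.9722
Step 2: grad_x = 2*4*1.267 = 10.1358, grad_y = 2*2*-3.9722 = -15.8888
  x_2 = 1.267 - 0.02*10.1358 = 1.0643
  y_2 = -3.9722 - 0.02*-15.8888 = -3.6544
Step 3: grad_x = 2*4*1.0643 = 8.5141, grad_y = 2*2*-3.6544 = -14.6177
  x_3 = 1.0643 - 0.02*8.5141 = 0.894
  y_3 = -3.6544 - 0.02*-14.6177 = -3.3621
f(0.894, -3.3621) = 4*0.894^2 + 2*(-3.3621)^2 = 25.8037


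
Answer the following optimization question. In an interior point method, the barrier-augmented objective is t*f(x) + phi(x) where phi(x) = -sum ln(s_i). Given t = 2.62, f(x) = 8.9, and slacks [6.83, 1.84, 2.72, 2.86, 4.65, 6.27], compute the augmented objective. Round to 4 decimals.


Step 1: Compute log-barrier.
ln values: [1.9213, 0.6098, 1.0006, 1.0508, 1.5369, 1.8358]
phi = -(1.9213 + 0.6098 + 1.0006 + 1.0508 + 1.5369 + 1.8358) = -7.9552
Step 2: Compute augmented objective.
t*f(x) = 2.62*8.9 = 23.318
Total = 23.318 - 7.9552 = 15.3628


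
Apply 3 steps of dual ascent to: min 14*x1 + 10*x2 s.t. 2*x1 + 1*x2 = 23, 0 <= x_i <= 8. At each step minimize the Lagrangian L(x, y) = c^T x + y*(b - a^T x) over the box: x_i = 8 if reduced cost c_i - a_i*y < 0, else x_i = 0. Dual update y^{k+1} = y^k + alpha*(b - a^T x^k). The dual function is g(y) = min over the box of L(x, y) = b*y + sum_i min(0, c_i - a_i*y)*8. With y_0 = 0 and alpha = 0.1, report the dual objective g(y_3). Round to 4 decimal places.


Dual ascent for LP: min 14*x1 + 10*x2, 2*x1 + 1*x2 = 23, 0 <= x_i <= 8
Step 1: y^k = 0.0, reduced costs: (14.0, 10.0)
  x^k = (0.0, 0.0), subgradient = b - a^T x = 23.0
  y^{k+1} = 0.0 + 0.1*23.0 = 2.3
Step 2: y^k = 2.3, reduced costs: (9.4, 7.7)
  x^k = (0.0, 0.0), subgradient = b - a^T x = 23.0
  y^{k+1} = 2.3 + 0.1*23.0 = 4.6
Step 3: y^k = 4.6, reduced costs: (4.8, 5.4)
  x^k = (0.0, 0.0), subgradient = b - a^T x = 23.0
  y^{k+1} = 4.6 + 0.1*23.0 = 6.9
Dual objective at y_3 = 6.9: reduced costs (0.2, 3.1), box minimizer x = (0.0, 0.0)
g(y_3) = b*y + (c1 - a1*y)*x1 + (c2 - a2*y)*x2 = 23*6.9 + 0.2*0.0 + 3.1*0.0 = 158.7 + 0.0 + 0.0 = 158.7


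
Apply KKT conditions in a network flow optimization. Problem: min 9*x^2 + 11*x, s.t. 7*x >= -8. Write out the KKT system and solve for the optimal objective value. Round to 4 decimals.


Step 1: Try lambda = 0 (constraint inactive).
Stationarity: 2*9*x + 11 = 0
x* = -11/(2*9) = -11/18 = -0.6111 (rounded; the exact value -11/18 is used below)
Check constraint: 7*-0.6111 = -4.2777 >= -8 -- satisfied.
Step 2: Compute optimal value.
f(x*) = 9*(-11/18)^2 + 11*(-11/18) = -3.3611


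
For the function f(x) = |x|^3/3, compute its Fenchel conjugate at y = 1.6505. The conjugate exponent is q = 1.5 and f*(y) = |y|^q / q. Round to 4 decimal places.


The conjugate exponent q satisfies 1/p + 1/q = 1.
p = 3, so q = 3/(3 - 1) = 1.5
|y|^q = 1.6505^1.5 = 2.1204
f*(1.6505) = 2.1204 / 1.5 = 1.4136


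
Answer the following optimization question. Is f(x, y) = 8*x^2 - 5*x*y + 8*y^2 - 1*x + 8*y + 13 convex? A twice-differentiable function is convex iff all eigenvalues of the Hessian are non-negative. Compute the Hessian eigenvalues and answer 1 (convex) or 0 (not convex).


The Hessian of f(x,y) = 8*x^2 - 5*x*y + 8*y^2 - 1*x + 8*y + 13 is:
H = [[16, -5], [-5, 16]]
Trace = 16 + 16 = 32
Determinant = 16*16 - (-5)^2 = 231
Discriminant = (32)^2 - 4*231 = 100.0
Eigenvalues: lambda_1 = 11.0, lambda_2 = 21.0
The function is convex.

1


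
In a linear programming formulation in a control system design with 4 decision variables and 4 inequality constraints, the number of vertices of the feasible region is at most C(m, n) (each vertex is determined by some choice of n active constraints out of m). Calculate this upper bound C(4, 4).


Each vertex corresponds to some choice of n active constraints out of m, so the number of vertices is at most C(m, n) = m! / (n!(m-n)!).
m = 4, n = 4
Numerator: 4 * 3 * 2 * 1
Denominator: 4! = 24
C(4, 4) = 1


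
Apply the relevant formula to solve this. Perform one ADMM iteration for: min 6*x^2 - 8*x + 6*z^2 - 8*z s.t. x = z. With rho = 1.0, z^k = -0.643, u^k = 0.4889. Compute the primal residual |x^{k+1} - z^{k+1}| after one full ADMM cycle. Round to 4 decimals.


ADMM iteration with rho = 1.0, z^k = -0.643, u^k = 0.4889
Step 1: x-update.
Minimize 6*x^2 - 8*x + (1.0/2)*(x + 0.643 + 0.4889)^2
FOC: (2*6 + 1.0)*x = 8 + 1.0*(-0.643 - 0.4889)
x^{k+1} = 0.5283
Step 2: z-update.
Minimize 6*z^2 - 8*z + (1.0/2)*(0.5283 - z + 0.4889)^2
FOC: (2*6 + 1.0)*z = 8 + 1.0*(0.5283 + 0.4889)
z^{k+1} = 0.6936
Step 3: u-update.
u^{k+1} = 0.4889 + 0.5283 - 0.6936 = 0.3236
Step 4: Primal residual = |0.5283 - 0.6936| = 0.1653


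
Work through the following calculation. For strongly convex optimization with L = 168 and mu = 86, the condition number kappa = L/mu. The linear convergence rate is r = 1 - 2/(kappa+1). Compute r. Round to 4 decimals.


Step 1: Compute the condition number.
kappa = L/mu = 168/86 = 1.9535
Step 2: Compute the convergence rate.
r = 1 - 2/(kappa + 1) = 1 - 2*mu/(L + mu) = (L - mu)/(L + mu) = 82/254 = 0.3228


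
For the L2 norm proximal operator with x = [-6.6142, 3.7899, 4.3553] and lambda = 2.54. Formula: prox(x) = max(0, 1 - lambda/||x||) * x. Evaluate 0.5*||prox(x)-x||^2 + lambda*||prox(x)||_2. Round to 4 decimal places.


Step 1: Compute ||x||.
||x|| = 8.7795
Step 2: Compute scaling factor.
scale = max(0, 1 - 2.54/8.7795) = 0.7107
Step 3: prox(x) = [-4.7006, 2.6934, 3.0953]
||prox(x)|| = 6.2395
Step 4: Proximal objective.
0.5*||prox-x||^2 = 3.2258
lambda*||prox|| = 15.8483
Total = 19.0741


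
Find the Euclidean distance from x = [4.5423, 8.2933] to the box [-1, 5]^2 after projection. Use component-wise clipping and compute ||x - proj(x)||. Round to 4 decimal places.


Project each component onto [-1, 5].
clip(4.5423) = 4.5423, clip(8.2933) = 5.0
Projection = [4.5423, 5.0]
Squared diffs: [0.0, 10.8458]
Distance = sqrt(10.8458) = 3.2933


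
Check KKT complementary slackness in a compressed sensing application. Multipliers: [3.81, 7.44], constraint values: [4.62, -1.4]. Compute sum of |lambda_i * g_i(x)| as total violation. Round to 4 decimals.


KKT complementary slackness check:
lambda_1 * g_1 = 3.81 * 4.62 = 17.6022
lambda_2 * g_2 = 7.44 * -1.4 = -10.416
Total violation = 17.6022 + 10.416 = 28.0182


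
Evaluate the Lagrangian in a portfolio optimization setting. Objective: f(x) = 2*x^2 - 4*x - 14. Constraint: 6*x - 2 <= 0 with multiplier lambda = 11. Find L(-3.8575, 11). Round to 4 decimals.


Step 1: Evaluate f(x).
f(-3.8575) = 2*(-3.8575)^2 - 4*(-3.8575) - 14 = 31.1906
Step 2: Evaluate g(x).
g(-3.8575) = 6*-3.8575 - 2 = -25.145
Step 3: Compute Lagrangian.
L = 31.1906 + 11*-25.145 = -245.4044


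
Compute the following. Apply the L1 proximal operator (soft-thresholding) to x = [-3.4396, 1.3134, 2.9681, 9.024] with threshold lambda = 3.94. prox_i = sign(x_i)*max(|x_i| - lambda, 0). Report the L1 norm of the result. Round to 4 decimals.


Soft-thresholding with lambda = 3.94:
prox(-3.4396) = sign(-3.4396)*max(|-3.4396| - 3.94, 0) = 0.0
prox(1.3134) = sign(1.3134)*max(|1.3134| - 3.94, 0) = 0.0
prox(2.9681) = sign(2.9681)*max(|2.9681| - 3.94, 0) = 0.0
prox(9.024) = sign(9.024)*max(|9.024| - 3.94, 0) = 5.084
prox(x) = [0.0, 0.0, 0.0, 5.084]
||prox(x)||_1 = 0.0 + 0.0 + 0.0 + 5.084 = 5.084


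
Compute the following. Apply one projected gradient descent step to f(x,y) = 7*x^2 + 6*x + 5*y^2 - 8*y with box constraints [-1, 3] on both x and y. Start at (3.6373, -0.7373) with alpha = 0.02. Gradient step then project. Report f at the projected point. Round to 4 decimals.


Step 1: Compute gradient at (3.6373, -0.7373).
grad_x = 2*7*3.6373 + 6 = 56.9222
grad_y = 2*5*-0.7373 - 8 = -15.373
Step 2: Gradient step.
x_raw = 3.6373 - 0.02*56.9222 = 2.4989
y_raw = -0.7373 - 0.02*-15.373 = -0.4298
Step 3: Project onto [-1, 3].
x_proj = clip(2.4989) = 2.4989
y_proj = clip(-0.4298) = -0.4298
Step 4: Evaluate f.
f(2.4989, -0.4298) = 63.0656


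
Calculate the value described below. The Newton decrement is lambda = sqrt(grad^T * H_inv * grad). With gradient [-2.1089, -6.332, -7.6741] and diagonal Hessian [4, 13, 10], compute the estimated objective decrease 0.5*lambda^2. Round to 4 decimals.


Step 1: H is diagonal, so H^(-1) * g = [-0.5272, -0.4871, -0.7674].
Step 2: g^T H^(-1) g = sum_i g_i^2 / H_ii
  = (-2.1089)^2/4 + (-6.332)^2/13 + (-7.6741)^2/10
  = 1.1119 + 3.0842 + 5.8892 = 10.0852
Step 3: Objective decrease = 0.5 * g^T H^(-1) g = 5.0426


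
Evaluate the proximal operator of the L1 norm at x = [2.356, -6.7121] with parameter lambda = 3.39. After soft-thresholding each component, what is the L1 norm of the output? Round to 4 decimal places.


Soft-thresholding with lambda = 3.39:
prox(2.356) = sign(2.356)*max(|2.356| - 3.39, 0) = 0.0
prox(-6.7121) = sign(-6.7121)*max(|-6.7121| - 3.39, 0) = -3.3221
prox(x) = [0.0, -3.3221]
||prox(x)||_1 = 0.0 + 3.3221 = 3.3221


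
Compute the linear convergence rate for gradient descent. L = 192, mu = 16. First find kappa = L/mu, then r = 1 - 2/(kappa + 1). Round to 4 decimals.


Step 1: Compute the condition number.
kappa = L/mu = 192/16 = 12.0
Step 2: Compute the convergence rate.
r = 1 - 2/(kappa + 1) = 1 - 2*mu/(L + mu) = (L - mu)/(L + mu) = 176/208 = 0.8462


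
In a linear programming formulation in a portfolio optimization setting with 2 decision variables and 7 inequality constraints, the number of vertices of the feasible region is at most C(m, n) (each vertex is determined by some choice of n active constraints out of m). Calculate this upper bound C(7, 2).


Each vertex corresponds to some choice of n active constraints out of m, so the number of vertices is at most C(m, n) = m! / (n!(m-n)!).
m = 7, n = 2
Numerator: 7 * 6
Denominator: 2! = 2
C(7, 2) = 21


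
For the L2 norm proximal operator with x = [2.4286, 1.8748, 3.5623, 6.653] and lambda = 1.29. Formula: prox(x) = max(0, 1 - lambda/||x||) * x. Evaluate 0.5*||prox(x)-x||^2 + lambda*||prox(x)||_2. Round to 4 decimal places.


Step 1: Compute ||x||.
||x|| = 8.1465
Step 2: Compute scaling factor.
scale = max(0, 1 - 1.29/8.1465) = 0.8416
Step 3: prox(x) = [2.044, 1.5779, 2.9982, 5.5995]
||prox(x)|| = 6.8565
Step 4: Proximal objective.
0.5*||prox-x||^2 = 0.8321
lambda*||prox|| = 8.8449
Total = 9.6769


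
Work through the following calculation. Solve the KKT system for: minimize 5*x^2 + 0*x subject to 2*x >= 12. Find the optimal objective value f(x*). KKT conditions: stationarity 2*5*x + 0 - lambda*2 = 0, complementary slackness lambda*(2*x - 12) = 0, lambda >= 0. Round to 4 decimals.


Step 1: Try lambda = 0 (constraint inactive).
x_unc = 0/(2*5) = 0.0
Check: 2*0.0 = 0.0 < 12 -- violated!
Step 2: Constraint must be active: 2*x = 12
x* = 12/2 = 6.0
lambda = (2*5*6.0 + 0)/2 = 30.0
Step 3: Compute optimal value.
f(x*) = 5*6.0^2 + 0*6.0 = 180.0


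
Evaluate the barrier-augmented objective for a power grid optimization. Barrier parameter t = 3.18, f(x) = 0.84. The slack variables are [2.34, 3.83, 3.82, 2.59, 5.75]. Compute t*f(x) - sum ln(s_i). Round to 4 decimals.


Step 1: Compute log-barrier.
ln values: [0.8502, 1.3429, 1.3403, 0.9517, 1.7492]
phi = -(0.8502 + 1.3429 + 1.3403 + 0.9517 + 1.7492) = -6.2341
Step 2: Compute augmented objective.
t*f(x) = 3.18*0.84 = 2.6712
Total = 2.6712 - 6.2341 = -3.5629


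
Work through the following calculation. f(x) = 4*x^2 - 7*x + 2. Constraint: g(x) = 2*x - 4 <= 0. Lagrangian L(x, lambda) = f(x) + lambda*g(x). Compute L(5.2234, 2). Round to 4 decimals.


Step 1: Evaluate f(x).
f(5.2234) = 4*5.2234^2 - 7*5.2234 + 2 = 74.5718
Step 2: Evaluate g(x).
g(5.2234) = 2*5.2234 - 4 = 6.4468
Step 3: Compute Lagrangian.
L = 74.5718 + 2*6.4468 = 87.4654


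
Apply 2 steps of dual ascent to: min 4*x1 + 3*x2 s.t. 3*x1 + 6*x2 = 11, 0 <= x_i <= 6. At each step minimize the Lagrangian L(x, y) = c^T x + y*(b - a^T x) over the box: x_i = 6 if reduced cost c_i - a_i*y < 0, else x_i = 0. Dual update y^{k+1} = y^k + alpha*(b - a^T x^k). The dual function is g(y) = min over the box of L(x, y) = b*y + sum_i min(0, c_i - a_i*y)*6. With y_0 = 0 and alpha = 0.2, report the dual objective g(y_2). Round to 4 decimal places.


Dual ascent for LP: min 4*x1 + 3*x2, 3*x1 + 6*x2 = 11, 0 <= x_i <= 6
Step 1: y^k = 0.0, reduced costs: (4.0, 3.0)
  x^k = (0.0, 0.0), subgradient = b - a^T x = 11.0
  y^{k+1} = 0.0 + 0.2*11.0 = 2.2
Step 2: y^k = 2.2, reduced costs: (-2.6, -10.2)
  x^k = (6.0, 6.0), subgradient = b - a^T x = -43.0
  y^{k+1} = 2.2 + 0.2*-43.0 = -6.4
Dual objective at y_2 = -6.4: reduced costs (23.2, 41.4), box minimizer x = (0.0, 0.0)
g(y_2) = b*y + (c1 - a1*y)*x1 + (c2 - a2*y)*x2 = 11*(-6.4) + 23.2*0.0 + 41.4*0.0 = -70.4 + 0.0 + 0.0 = -70.4


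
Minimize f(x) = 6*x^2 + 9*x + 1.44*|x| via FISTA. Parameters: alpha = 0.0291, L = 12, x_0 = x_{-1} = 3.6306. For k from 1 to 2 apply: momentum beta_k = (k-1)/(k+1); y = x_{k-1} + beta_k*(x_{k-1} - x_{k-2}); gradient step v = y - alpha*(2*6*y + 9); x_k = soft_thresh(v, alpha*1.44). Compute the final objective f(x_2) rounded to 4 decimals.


FISTA on f(x) = 6*x^2 + 9*x + 1.44*|x|
L = 12, alpha = 0.0291
Iteration 1: beta = 0.0, y = 3.6306 + 0.0*(3.6306 - 3.6306) = 3.6306
  grad(y) = 52.5672, v = y - alpha*grad = 2.1009
  prox(v) = soft_thresh(2.1009, 0.0419) = 2.059
Iteration 2: beta = 0.3333, y = 2.059 + 0.3333*(2.059 - 3.6306) = 1.5351
  grad(y) = 27.4214, v = y - alpha*grad = 0.7372
  prox(v) = soft_thresh(0.7372, 0.0419) = 0.6953
f(x_2) = 6*0.6953^2 + 9*0.6953 + 1.44*|0.6953| = 10.1587


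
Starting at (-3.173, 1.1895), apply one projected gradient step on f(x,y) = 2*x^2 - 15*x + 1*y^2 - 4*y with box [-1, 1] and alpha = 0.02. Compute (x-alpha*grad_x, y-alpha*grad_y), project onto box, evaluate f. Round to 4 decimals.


Step 1: Compute gradient at (-3.173, 1.1895).
grad_x = 2*2*-3.173 - 15 = -27.692
grad_y = 2*1*1.1895 - 4 = -1.621
Step 2: Gradient step.
x_raw = -3.173 - 0.02*-27.692 = -2.6192
y_raw = 1.1895 - 0.02*-1.621 = 1.2219
Step 3: Project onto [-1, 1].
x_proj = clip(-2.6192) = -1.0
y_proj = clip(1.2219) = 1.0
Step 4: Evaluate f.
f(-1.0, 1.0) = 14.0


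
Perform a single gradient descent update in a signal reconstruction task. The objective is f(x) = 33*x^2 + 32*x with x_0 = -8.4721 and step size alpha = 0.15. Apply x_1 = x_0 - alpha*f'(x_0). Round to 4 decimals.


We compute the gradient at x_0 and apply the update.
f'(x) = 66*x + 32
f'(-8.4721) = 66*-8.4721 + 32 = -527.1586
x_1 = -8.4721 - 0.15*-527.1586 = 70.6017


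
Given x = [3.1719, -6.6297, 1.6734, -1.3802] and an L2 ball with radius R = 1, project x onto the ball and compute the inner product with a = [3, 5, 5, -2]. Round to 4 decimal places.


Step 1: Compute ||x|| (intermediates to 6 decimals).
||x|| = sqrt(3.1719^2 + (-6.6297)^2 + 1.6734^2 + (-1.3802)^2) = 7.662838
Step 2: Project.
Since ||x|| > R, scale = R/||x|| = 1/7.662838 = 0.1305, proj(x) = scale * x
proj(x) = [0.413933, -0.865176, 0.218379, -0.180116]
Step 3: Dot product.
a^T * proj(x) = 3*0.413933 + 5*(-0.865176) + 5*0.218379 - 2*(-0.180116) = -1.632


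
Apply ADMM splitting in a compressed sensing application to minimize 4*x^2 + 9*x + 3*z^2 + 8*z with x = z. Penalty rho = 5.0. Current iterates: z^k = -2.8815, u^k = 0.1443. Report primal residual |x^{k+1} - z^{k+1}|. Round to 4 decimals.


ADMM iteration with rho = 5.0, z^k = -2.8815, u^k = 0.1443
Step 1: x-update.
Minimize 4*x^2 + 9*x + (5.0/2)*(x + 2.8815 + 0.1443)^2
FOC: (2*4 + 5.0)*x = -9 + 5.0*(-2.8815 - 0.1443)
x^{k+1} = -1.8561
Step 2: z-update.
Minimize 3*z^2 + 8*z + (5.0/2)*(-1.8561 - z + 0.1443)^2
FOC: (2*3 + 5.0)*z = -8 + 5.0*(-1.8561 + 0.1443)
z^{k+1} = -1.5054
Step 3: u-update.
u^{k+1} = 0.1443 - 1.8561 + 1.5054 = -0.2064
Step 4: Primal residual = |-1.8561 + 1.5054| = 0.3507


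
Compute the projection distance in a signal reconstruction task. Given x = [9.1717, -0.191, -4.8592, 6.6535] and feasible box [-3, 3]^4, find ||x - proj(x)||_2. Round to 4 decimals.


Project each component onto [-3, 3].
clip(9.1717) = 3.0, clip(-0.191) = -0.191, clip(-4.8592) = -3.0, clip(6.6535) = 3.0
Projection = [3.0, -0.191, -3.0, 3.0]
Squared diffs: [38.0899, 0.0, 3.4566, 13.3481]
Distance = sqrt(54.8946) = 7.4091


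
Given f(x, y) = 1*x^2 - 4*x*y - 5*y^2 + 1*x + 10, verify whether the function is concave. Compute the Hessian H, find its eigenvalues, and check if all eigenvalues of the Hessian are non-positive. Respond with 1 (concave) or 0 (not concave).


The Hessian of f(x,y) = 1*x^2 - 4*x*y - 5*y^2 + 1*x + 10 is:
H = [[2, -4], [-4, -10]]
Trace = 2 - 10 = -8
Determinant = 2*-10 - (-4)^2 = -36
Discriminant = (-8)^2 - 4*-36 = 208.0
Eigenvalues: lambda_1 = -11.2111, lambda_2 = 3.2111
The function is not concave.

0


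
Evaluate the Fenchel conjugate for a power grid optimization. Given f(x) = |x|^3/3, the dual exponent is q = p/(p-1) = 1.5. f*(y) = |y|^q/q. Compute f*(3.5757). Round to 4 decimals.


The conjugate exponent q satisfies 1/p + 1/q = 1.
p = 3, so q = 3/(3 - 1) = 1.5
|y|^q = 3.5757^1.5 = 6.7615
f*(3.5757) = 6.7615 / 1.5 = 4.5077


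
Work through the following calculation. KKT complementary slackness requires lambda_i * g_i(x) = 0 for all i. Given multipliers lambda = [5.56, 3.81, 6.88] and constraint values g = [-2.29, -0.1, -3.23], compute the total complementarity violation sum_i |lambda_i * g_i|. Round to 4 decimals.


KKT complementary slackness check:
lambda_1 * g_1 = 5.56 * -2.29 = -12.7324
lambda_2 * g_2 = 3.81 * -0.1 = -0.381
lambda_3 * g_3 = 6.88 * -3.23 = -22.2224
Total violation = 12.7324 + 0.381 + 22.2224 = 35.3358


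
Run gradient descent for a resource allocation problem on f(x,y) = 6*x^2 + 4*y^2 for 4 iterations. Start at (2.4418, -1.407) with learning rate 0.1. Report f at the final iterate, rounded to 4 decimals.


Gradient descent on f(x,y) = 6*x^2 + 4*y^2.
Starting point: (2.4418, -1.407), alpha = 0.1
Step 1: grad_x = 2*6*2.4418 = 29.3016, grad_y = 2*4*-1.407 = -11.256
  x_1 = 2.4418 - 0.1*29.3016 = -0.4884
  y_1 = -1.407 - 0.1*-11.256 = -0.2814
Step 2: grad_x = 2*6*-0.4884 = -5.8603, grad_y = 2*4*-0.2814 = -2.2512
  x_2 = -0.4884 - 0.1*-5.8603 = 0.0977
  y_2 = -0.2814 - 0.1*-2.2512 = -0.0563
Step 3: grad_x = 2*6*0.0977 = 1.1721, grad_y = 2*4*-0.0563 = -0.4502
  x_3 = 0.0977 - 0.1*1.1721 = -0.0195
  y_3 = -0.0563 - 0.1*-0.4502 = -0.0113
Step 4: grad_x = 2*6*-0.0195 = -0.2344, grad_y = 2*4*-0.0113 = -0.09
  x_4 = -0.0195 - 0.1*-0.2344 = 0.0039
  y_4 = -0.0113 - 0.1*-0.09 = -0.0023
f(0.0039, -0.0023) = 6*0.0039^2 + 4*(-0.0023)^2 = 0.0001


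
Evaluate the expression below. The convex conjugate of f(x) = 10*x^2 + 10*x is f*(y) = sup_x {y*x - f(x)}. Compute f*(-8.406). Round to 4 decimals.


f*(y) = sup_x {y*x - a*x^2 - b*x} = sup_x {(y-b)*x - a*x^2}
FOC: (y - b) - 2a*x = 0 => x* = (y - b)/(2a)
x* = (-8.406 - 10)/(2*10) = -0.9203
f*(-8.406) = (y-b)^2/(4a) = (-8.406 - 10)^2/(4*10)
= 338.7808/40 = 8.4695


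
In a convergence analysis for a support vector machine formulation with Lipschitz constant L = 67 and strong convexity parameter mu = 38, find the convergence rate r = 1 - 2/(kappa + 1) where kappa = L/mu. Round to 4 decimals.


Step 1: Compute the condition number.
kappa = L/mu = 67/38 = 1.7632
Step 2: Compute the convergence rate.
r = 1 - 2/(kappa + 1) = 1 - 2*mu/(L + mu) = (L - mu)/(L + mu) = 29/105 = 0.2762


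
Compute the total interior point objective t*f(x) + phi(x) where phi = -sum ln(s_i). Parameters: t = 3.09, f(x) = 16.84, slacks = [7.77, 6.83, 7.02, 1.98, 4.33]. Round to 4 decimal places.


Step 1: Compute log-barrier.
ln values: [2.0503, 1.9213, 1.9488, 0.6831, 1.4656]
phi = -(2.0503 + 1.9213 + 1.9488 + 0.6831 + 1.4656) = -8.069
Step 2: Compute augmented objective.
t*f(x) = 3.09*16.84 = 52.0356
Total = 52.0356 - 8.069 = 43.9666


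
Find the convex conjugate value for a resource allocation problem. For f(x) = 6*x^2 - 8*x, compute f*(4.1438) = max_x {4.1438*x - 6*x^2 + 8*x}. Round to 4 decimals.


f*(y) = sup_x {y*x - a*x^2 - b*x} = sup_x {(y-b)*x - a*x^2}
FOC: (y - b) - 2a*x = 0 => x* = (y - b)/(2a)
x* = (4.1438 + 8)/(2*6) = 1.012
f*(4.1438) = (y-b)^2/(4a) = (4.1438 + 8)^2/(4*6)
= 147.4719/24 = 6.1447


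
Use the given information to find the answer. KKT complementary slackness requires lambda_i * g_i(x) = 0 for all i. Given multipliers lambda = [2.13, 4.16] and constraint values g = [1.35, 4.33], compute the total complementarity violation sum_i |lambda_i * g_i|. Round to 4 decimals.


KKT complementary slackness check:
lambda_1 * g_1 = 2.13 * 1.35 = 2.8755
lambda_2 * g_2 = 4.16 * 4.33 = 18.0128
Total violation = 2.8755 + 18.0128 = 20.8883


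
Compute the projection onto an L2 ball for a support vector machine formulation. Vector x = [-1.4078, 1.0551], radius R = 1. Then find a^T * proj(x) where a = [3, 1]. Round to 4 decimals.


Step 1: Compute ||x|| (intermediates to 6 decimals).
||x|| = sqrt((-1.4078)^2 + 1.0551^2) = 1.7593
Step 2: Project.
Since ||x|| > R, scale = R/||x|| = 1/1.7593 = 0.568408, proj(x) = scale * x
proj(x) = [-0.800205, 0.599727]
Step 3: Dot product.
a^T * proj(x) = 3*(-0.800205) + 1*0.599727 = -1.8009


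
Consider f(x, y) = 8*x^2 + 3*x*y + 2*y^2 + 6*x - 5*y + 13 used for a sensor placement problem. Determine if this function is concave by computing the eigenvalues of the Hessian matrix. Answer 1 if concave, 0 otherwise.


The Hessian of f(x,y) = 8*x^2 + 3*x*y + 2*y^2 + 6*x - 5*y + 13 is:
H = [[16, 3], [3, 4]]
Trace = 16 + 4 = 20
Determinant = 16*4 - (3)^2 = 55
Discriminant = (20)^2 - 4*55 = 180.0
Eigenvalues: lambda_1 = 3.2918, lambda_2 = 16.7082
The function is not concave.

0


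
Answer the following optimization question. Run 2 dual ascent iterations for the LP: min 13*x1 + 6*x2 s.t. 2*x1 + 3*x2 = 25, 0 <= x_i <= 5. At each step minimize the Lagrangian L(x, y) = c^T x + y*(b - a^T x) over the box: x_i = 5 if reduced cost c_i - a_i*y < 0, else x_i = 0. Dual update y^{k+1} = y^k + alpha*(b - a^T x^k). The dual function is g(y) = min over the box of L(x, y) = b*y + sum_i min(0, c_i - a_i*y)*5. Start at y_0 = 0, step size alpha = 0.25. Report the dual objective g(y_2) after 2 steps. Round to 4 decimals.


Dual ascent for LP: min 13*x1 + 6*x2, 2*x1 + 3*x2 = 25, 0 <= x_i <= 5
Step 1: y^k = 0.0, reduced costs: (13.0, 6.0)
  x^k = (0.0, 0.0), subgradient = b - a^T x = 25.0
  y^{k+1} = 0.0 + 0.25*25.0 = 6.25
Step 2: y^k = 6.25, reduced costs: (0.5, -12.75)
  x^k = (0.0, 5.0), subgradient = b - a^T x = 10.0
  y^{k+1} = 6.25 + 0.25*10.0 = 8.75
Dual objective at y_2 = 8.75: reduced costs (-4.5, -20.25), box minimizer x = (5.0, 5.0)
g(y_2) = b*y + (c1 - a1*y)*x1 + (c2 - a2*y)*x2 = 25*8.75 + (-4.5)*5.0 + (-20.25)*5.0 = 218.75 - 22.5 - 101.25 = 95.0


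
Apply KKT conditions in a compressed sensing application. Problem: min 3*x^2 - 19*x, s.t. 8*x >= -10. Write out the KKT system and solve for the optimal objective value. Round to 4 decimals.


Step 1: Try lambda = 0 (constraint inactive).
Stationarity: 2*3*x - 19 = 0
x* = 19/(2*3) = 19/6 = 3.1667 (rounded; the exact value 19/6 is used below)
Check constraint: 8*3.1667 = 25.3336 >= -10 -- satisfied.
Step 2: Compute optimal value.
f(x*) = 3*(19/6)^2 - 19*(19/6) = -30.0833


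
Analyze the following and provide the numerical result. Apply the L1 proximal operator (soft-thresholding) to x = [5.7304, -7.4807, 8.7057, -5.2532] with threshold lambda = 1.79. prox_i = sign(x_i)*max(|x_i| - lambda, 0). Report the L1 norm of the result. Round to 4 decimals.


Soft-thresholding with lambda = 1.79:
prox(5.7304) = sign(5.7304)*max(|5.7304| - 1.79, 0) = 3.9404
prox(-7.4807) = sign(-7.4807)*max(|-7.4807| - 1.79, 0) = -5.6907
prox(8.7057) = sign(8.7057)*max(|8.7057| - 1.79, 0) = 6.9157
prox(-5.2532) = sign(-5.2532)*max(|-5.2532| - 1.79, 0) = -3.4632
prox(x) = [3.9404, -5.6907, 6.9157, -3.4632]
||prox(x)||_1 = 3.9404 + 5.6907 + 6.9157 + 3.4632 = 20.01


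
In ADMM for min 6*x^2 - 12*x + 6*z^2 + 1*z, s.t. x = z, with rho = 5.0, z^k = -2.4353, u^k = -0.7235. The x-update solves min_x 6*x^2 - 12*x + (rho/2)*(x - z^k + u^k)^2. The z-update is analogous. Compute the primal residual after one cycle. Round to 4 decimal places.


ADMM iteration with rho = 5.0, z^k = -2.4353, u^k = -0.7235
Step 1: x-update.
Minimize 6*x^2 - 12*x + (5.0/2)*(x + 2.4353 - 0.7235)^2
FOC: (2*6 + 5.0)*x = 12 + 5.0*(-2.4353 + 0.7235)
x^{k+1} = 0.2024
Step 2: z-update.
Minimize 6*z^2 + 1*z + (5.0/2)*(0.2024 - z - 0.7235)^2
FOC: (2*6 + 5.0)*z = -1 + 5.0*(0.2024 - 0.7235)
z^{k+1} = -0.2121
Step 3: u-update.
u^{k+1} = -0.7235 + 0.2024 + 0.2121 = -0.309
Step 4: Primal residual = |0.2024 + 0.2121| = 0.4145


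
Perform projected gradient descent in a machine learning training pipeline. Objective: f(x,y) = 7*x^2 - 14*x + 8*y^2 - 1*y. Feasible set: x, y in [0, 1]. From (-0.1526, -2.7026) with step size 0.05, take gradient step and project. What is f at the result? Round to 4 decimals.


Step 1: Compute gradient at (-0.1526, -2.7026).
grad_x = 2*7*-0.1526 - 14 = -16.1364
grad_y = 2*8*-2.7026 - 1 = -44.2416
Step 2: Gradient step.
x_raw = -0.1526 - 0.05*-16.1364 = 0.6542
y_raw = -2.7026 - 0.05*-44.2416 = -0.4905
Step 3: Project onto [0, 1].
x_proj = clip(0.6542) = 0.6542
y_proj = clip(-0.4905) = 0.0
Step 4: Evaluate f.
f(0.6542, 0.0) = -6.1631


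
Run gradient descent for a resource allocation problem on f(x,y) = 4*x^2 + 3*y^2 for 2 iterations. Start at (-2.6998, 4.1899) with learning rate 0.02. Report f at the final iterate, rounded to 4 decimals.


Gradient descent on f(x,y) = 4*x^2 + 3*y^2.
Starting point: (-2.6998, 4.1899), alpha = 0.02
Step 1: grad_x = 2*4*-2.6998 = -21.5984, grad_y = 2*3*4.1899 = 25.1394
  x_1 = -2.6998 - 0.02*-21.5984 = -2.2678
  y_1 = 4.1899 - 0.02*25.1394 = 3.6871
Step 2: grad_x = 2*4*-2.2678 = -18.1427, grad_y = 2*3*3.6871 = 22.1227
  x_2 = -2.2678 - 0.02*-18.1427 = -1.905
  y_2 = 3.6871 - 0.02*22.1227 = 3.2447
f(-1.905, 3.2447) = 4*(-1.905)^2 + 3*3.2447^2 = 46.0992


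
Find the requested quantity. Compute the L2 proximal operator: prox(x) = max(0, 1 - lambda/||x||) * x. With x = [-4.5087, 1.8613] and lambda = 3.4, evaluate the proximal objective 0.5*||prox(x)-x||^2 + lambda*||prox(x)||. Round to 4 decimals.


Step 1: Compute ||x||.
||x|| = 4.8778
Step 2: Compute scaling factor.
scale = max(0, 1 - 3.4/4.8778) = 0.303
Step 3: prox(x) = [-1.366, 0.5639]
||prox(x)|| = 1.4778
Step 4: Proximal objective.
0.5*||prox-x||^2 = 5.78
lambda*||prox|| = 5.0245
Total = 10.8045


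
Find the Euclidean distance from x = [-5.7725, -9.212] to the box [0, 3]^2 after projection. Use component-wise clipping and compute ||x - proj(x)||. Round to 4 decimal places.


Project each component onto [0, 3].
clip(-5.7725) = 0.0, clip(-9.212) = 0.0
Projection = [0.0, 0.0]
Squared diffs: [33.3218, 84.8609]
Distance = sqrt(118.1827) = 10.8712


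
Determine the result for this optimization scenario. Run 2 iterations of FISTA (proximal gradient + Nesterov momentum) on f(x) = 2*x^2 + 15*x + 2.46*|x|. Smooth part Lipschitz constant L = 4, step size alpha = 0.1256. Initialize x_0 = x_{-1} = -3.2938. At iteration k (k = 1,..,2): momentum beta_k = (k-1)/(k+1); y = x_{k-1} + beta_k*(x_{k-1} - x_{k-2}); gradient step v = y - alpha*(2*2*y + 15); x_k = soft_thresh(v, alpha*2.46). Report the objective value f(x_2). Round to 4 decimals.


FISTA on f(x) = 2*x^2 + 15*x + 2.46*|x|
L = 4, alpha = 0.1256
Iteration 1: beta = 0.0, y = -3.2938 + 0.0*(-3.2938 + 3.2938) = -3.2938
  grad(y) = 1.8248, v = y - alpha*grad = -3.523
  prox(v) = soft_thresh(-3.523, 0.309) = -3.214
Iteration 2: beta = 0.3333, y = -3.214 + 0.3333*(-3.214 + 3.2938) = -3.1874
  grad(y) = 2.2503, v = y - alpha*grad = -3.4701
  prox(v) = soft_thresh(-3.4701, 0.309) = -3.1611
f(x_2) = 2*(-3.1611)^2 + 15*(-3.1611) + 2.46*|-3.1611| = -19.6551


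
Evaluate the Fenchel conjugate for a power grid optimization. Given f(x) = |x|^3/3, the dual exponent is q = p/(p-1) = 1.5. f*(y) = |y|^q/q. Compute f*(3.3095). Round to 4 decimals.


The conjugate exponent q satisfies 1/p + 1/q = 1.
p = 3, so q = 3/(3 - 1) = 1.5
|y|^q = 3.3095^1.5 = 6.0207
f*(3.3095) = 6.0207 / 1.5 = 4.0138


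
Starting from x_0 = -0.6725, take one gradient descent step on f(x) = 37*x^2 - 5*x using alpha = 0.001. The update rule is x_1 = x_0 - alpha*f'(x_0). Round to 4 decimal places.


We compute the gradient at x_0 and apply the update.
f'(x) = 74*x - 5
f'(-0.6725) = 74*-0.6725 - 5 = -54.765
x_1 = -0.6725 - 0.001*-54.765 = -0.6177


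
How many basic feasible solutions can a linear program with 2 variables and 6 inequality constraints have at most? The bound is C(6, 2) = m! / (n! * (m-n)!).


Each vertex corresponds to some choice of n active constraints out of m, so the number of vertices is at most C(m, n) = m! / (n!(m-n)!).
m = 6, n = 2
Numerator: 6 * 5
Denominator: 2! = 2
C(6, 2) = 15


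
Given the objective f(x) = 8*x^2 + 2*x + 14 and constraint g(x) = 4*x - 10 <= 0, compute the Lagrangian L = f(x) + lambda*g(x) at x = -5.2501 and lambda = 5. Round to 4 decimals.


Step 1: Evaluate f(x).
f(-5.2501) = 8*(-5.2501)^2 + 2*(-5.2501) + 14 = 224.0082
Step 2: Evaluate g(x).
g(-5.2501) = 4*-5.2501 - 10 = -31.0004
Step 3: Compute Lagrangian.
L = 224.0082 + 5*-31.0004 = 69.0062


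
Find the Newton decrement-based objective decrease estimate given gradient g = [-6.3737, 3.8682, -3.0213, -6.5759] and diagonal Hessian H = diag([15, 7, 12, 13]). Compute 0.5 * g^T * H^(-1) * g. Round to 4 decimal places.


Step 1: H is diagonal, so H^(-1) * g = [-0.4249, 0.5526, -0.2518, -0.5058].
Step 2: g^T H^(-1) g = sum_i g_i^2 / H_ii
  = (-6.3737)^2/15 + (3.8682)^2/7 + (-3.0213)^2/12 + (-6.5759)^2/13
  = 2.7083 + 2.1376 + 0.7607 + 3.3263 = 8.9329
Step 3: Objective decrease = 0.5 * g^T H^(-1) g = 4.4664


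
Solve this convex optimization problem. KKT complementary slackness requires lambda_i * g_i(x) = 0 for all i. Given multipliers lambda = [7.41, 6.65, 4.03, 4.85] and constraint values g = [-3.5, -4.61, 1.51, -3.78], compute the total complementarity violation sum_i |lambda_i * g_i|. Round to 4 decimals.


KKT complementary slackness check:
lambda_1 * g_1 = 7.41 * -3.5 = -25.935
lambda_2 * g_2 = 6.65 * -4.61 = -30.6565
lambda_3 * g_3 = 4.03 * 1.51 = 6.0853
lambda_4 * g_4 = 4.85 * -3.78 = -18.333
Total violation = 25.935 + 30.6565 + 6.0853 + 18.333 = 81.0098


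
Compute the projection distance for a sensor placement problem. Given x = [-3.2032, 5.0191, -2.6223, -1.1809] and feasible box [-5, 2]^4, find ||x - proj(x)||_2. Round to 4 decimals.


Project each component onto [-5, 2].
clip(-3.2032) = -3.2032, clip(5.0191) = 2.0, clip(-2.6223) = -2.6223, clip(-1.1809) = -1.1809
Projection = [-3.2032, 2.0, -2.6223, -1.1809]
Squared diffs: [0.0, 9.115, 0.0, 0.0]
Distance = sqrt(9.115) = 3.0191


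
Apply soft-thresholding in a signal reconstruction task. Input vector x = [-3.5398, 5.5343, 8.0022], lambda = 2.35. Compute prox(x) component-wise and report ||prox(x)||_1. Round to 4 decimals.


Soft-thresholding with lambda = 2.35:
prox(-3.5398) = sign(-3.5398)*max(|-3.5398| - 2.35, 0) = -1.1898
prox(5.5343) = sign(5.5343)*max(|5.5343| - 2.35, 0) = 3.1843
prox(8.0022) = sign(8.0022)*max(|8.0022| - 2.35, 0) = 5.6522
prox(x) = [-1.1898, 3.1843, 5.6522]
||prox(x)||_1 = 1.1898 + 3.1843 + 5.6522 = 10.0263


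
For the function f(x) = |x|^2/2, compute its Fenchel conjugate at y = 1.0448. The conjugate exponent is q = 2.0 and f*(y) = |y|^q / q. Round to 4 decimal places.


The conjugate exponent q satisfies 1/p + 1/q = 1.
p = 2, so q = 2/(2 - 1) = 2.0
|y|^q = 1.0448^2.0 = 1.0916
f*(1.0448) = 1.0916 / 2.0 = 0.5458


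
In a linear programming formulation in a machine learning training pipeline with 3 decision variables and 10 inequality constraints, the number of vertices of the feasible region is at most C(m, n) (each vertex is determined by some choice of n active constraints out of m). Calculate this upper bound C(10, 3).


Each vertex corresponds to some choice of n active constraints out of m, so the number of vertices is at most C(m, n) = m! / (n!(m-n)!).
m = 10, n = 3
Numerator: 10 * 9 * 8
Denominator: 3! = 6
C(10, 3) = 120


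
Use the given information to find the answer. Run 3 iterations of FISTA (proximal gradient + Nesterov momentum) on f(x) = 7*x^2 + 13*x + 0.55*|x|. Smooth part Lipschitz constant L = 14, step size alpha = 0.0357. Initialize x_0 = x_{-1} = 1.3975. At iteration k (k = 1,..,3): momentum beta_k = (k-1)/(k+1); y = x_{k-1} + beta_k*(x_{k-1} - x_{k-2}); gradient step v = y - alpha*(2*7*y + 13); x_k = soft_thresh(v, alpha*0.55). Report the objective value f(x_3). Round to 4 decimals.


FISTA on f(x) = 7*x^2 + 13*x + 0.55*|x|
L = 14, alpha = 0.0357
Iteration 1: beta = 0.0, y = 1.3975 + 0.0*(1.3975 - 1.3975) = 1.3975
  grad(y) = 32.565, v = y - alpha*grad = 0.2349
  prox(v) = soft_thresh(0.2349, 0.0196) = 0.2153
Iteration 2: beta = 0.3333, y = 0.2153 + 0.3333*(0.2153 - 1.3975) = -0.1788
  grad(y) = 10.4972, v = y - alpha*grad = -0.5535
  prox(v) = soft_thresh(-0.5535, 0.0196) = -0.5339
Iteration 3: beta = 0.5, y = -0.5339 + 0.5*(-0.5339 - 0.2153) = -0.9085
  grad(y) = 0.2813, v = y - alpha*grad = -0.9185
  prox(v) = soft_thresh(-0.9185, 0.0196) = -0.8989
f(x_3) = 7*(-0.8989)^2 + 13*(-0.8989) + 0.55*|-0.8989| = -5.5352


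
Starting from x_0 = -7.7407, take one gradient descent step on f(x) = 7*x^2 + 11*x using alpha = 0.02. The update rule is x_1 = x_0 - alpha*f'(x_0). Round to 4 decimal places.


We compute the gradient at x_0 and apply the update.
f'(x) = 14*x + 11
f'(-7.7407) = 14*-7.7407 + 11 = -97.3698
x_1 = -7.7407 - 0.02*-97.3698 = -5.7933
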